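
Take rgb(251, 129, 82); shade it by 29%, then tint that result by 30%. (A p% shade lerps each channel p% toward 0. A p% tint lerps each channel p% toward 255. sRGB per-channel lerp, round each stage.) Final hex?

#C98D75

A 29% shade moves each channel 29% toward 0:
  R: 251 − 72.79 = 178.21 → 178
  G: 129 + 0.29×(0−129) = 129 − 37.41 = 91.59 → 92
  B: 82 + 0.29×(0−82) = 82 − 23.78 = 58.22 → 58
After the shade: rgb(178, 92, 58) = #B25C3A.
Lerp each channel 30% toward 255:
  R: 178 + 0.3×(255−178) = 178 + 23.1 = 201.1 → 201
  G: 92 + 0.3×(255−92) = 92 + 48.9 = 140.9 → 141
  B: 58 + 0.3×(255−58) = 58 + 59.1 = 117.1 → 117
rgb(201, 141, 117) = #C98D75.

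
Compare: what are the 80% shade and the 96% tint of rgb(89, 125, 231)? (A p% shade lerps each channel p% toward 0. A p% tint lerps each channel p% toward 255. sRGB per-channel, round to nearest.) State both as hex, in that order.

80% shade:
  R: 89 − 71.2 = 17.8 → 18
  G: 125 − 100 = 25 → 25
  B: 231 − 184.8 = 46.2 → 46
  → #12192E
96% tint:
  R: 89 + 0.96×(255−89) = 89 + 159.36 = 248.36 → 248
  G: 125 + 0.96×(255−125) = 125 + 124.8 = 249.8 → 250
  B: 231 + 0.96×(255−231) = 231 + 23.04 = 254.04 → 254
  → #F8FAFE

#12192E, #F8FAFE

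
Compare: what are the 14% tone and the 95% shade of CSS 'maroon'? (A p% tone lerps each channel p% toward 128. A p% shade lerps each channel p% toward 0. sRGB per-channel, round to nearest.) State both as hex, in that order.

#801212, #060000

CSS maroon is rgb(128, 0, 0).
14% tone:
  R: 128 + 0.14×(128−128) = 128 + 0 = 128 → 128
  G: 0 + 0.14×(128−0) = 0 + 17.92 = 17.92 → 18
  B: 0 + 17.92 = 17.92 → 18
  → #801212
95% shade:
  R: 128 − 121.6 = 6.4 → 6
  G: 0 + 0.95×(0−0) = 0 + 0 = 0 → 0
  B: 0 + 0.95×(0−0) = 0 + 0 = 0 → 0
  → #060000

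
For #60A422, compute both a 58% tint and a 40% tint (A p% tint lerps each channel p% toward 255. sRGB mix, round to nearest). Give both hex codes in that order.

#60A422 is rgb(96, 164, 34).
58% tint:
  R: 96 + 92.22 = 188.22 → 188
  G: 164 + 0.58×(255−164) = 164 + 52.78 = 216.78 → 217
  B: 34 + 0.58×(255−34) = 34 + 128.18 = 162.18 → 162
  → #BCD9A2
40% tint:
  R: 96 + 63.6 = 159.6 → 160
  G: 164 + 0.4×(255−164) = 164 + 36.4 = 200.4 → 200
  B: 34 + 88.4 = 122.4 → 122
  → #A0C87A

#BCD9A2, #A0C87A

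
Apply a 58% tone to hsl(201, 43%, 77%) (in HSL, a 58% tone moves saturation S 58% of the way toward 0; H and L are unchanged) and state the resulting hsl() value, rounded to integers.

hsl(201, 18%, 77%)

S moves 58% from 43 toward 0: 43 − 24.94 = 18.06 → 18.
H and L are unchanged.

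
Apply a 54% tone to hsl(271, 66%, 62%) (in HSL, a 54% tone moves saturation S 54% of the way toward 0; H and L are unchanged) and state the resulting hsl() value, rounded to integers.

S moves 54% from 66 toward 0: 66 − 35.64 = 30.36 → 30.
H and L are unchanged.

hsl(271, 30%, 62%)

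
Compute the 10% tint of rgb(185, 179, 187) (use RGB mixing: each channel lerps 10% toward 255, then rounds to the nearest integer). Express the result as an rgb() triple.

rgb(192, 187, 194)

A 10% tint moves each channel 10% toward 255:
  R: 185 + 7 = 192 → 192
  G: 179 + 0.1×(255−179) = 179 + 7.6 = 186.6 → 187
  B: 187 + 6.8 = 193.8 → 194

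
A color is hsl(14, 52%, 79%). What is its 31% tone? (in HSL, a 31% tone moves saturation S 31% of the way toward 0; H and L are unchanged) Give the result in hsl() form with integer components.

hsl(14, 36%, 79%)

S moves 31% from 52 toward 0: 52 − 16.12 = 35.88 → 36.
H and L are unchanged.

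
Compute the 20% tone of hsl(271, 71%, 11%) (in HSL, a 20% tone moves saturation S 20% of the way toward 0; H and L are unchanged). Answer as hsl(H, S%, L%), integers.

S moves 20% from 71 toward 0: 71 − 14.2 = 56.8 → 57.
H and L are unchanged.

hsl(271, 57%, 11%)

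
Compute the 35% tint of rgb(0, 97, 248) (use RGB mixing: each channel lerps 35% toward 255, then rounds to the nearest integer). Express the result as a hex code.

#5998FA

Lerp each channel 35% toward 255:
  R: 0 + 0.35×(255−0) = 0 + 89.25 = 89.25 → 89
  G: 97 + 55.3 = 152.3 → 152
  B: 248 + 2.45 = 250.45 → 250
rgb(89, 152, 250) = #5998FA.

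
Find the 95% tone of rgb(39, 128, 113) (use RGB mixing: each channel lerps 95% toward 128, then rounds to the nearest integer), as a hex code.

A 95% tone moves each channel 95% toward 128:
  R: 39 + 0.95×(128−39) = 39 + 84.55 = 123.55 → 124
  G: 128 + 0 = 128 → 128
  B: 113 + 14.25 = 127.25 → 127
rgb(124, 128, 127) = #7C807F.

#7C807F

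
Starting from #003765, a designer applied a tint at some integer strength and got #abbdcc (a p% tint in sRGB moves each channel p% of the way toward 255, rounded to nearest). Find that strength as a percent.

#003765 is rgb(0, 55, 101); #abbdcc is rgb(171, 189, 204).
On the R channel (widest range): 171 ≈ 0 + (p/100)(255 − 0), so p ≈ 100×(171 − 0)/(255 − 0) = 17100/255 = 67.06.
p = 67 reproduces all three channels after rounding.

67%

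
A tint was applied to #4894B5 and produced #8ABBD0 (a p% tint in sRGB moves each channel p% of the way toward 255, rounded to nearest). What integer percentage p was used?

36%

#4894B5 is rgb(72, 148, 181); #8ABBD0 is rgb(138, 187, 208).
On the R channel (widest range): 138 ≈ 72 + (p/100)(255 − 72), so p ≈ 100×(138 − 72)/(255 − 72) = 6600/183 = 36.07.
p = 36 reproduces all three channels after rounding.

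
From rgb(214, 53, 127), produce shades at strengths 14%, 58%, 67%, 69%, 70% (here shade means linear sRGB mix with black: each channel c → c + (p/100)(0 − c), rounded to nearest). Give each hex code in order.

14%: (214 − 29.96 = 184.04→184, 53 − 7.42 = 45.58→46, 127 − 17.78 = 109.22→109) → #B82E6D
58%: (214 − 124.12 = 89.88→90, 53 − 30.74 = 22.26→22, 127 − 73.66 = 53.34→53) → #5A1635
67%: (214 − 143.38 = 70.62→71, 53 − 35.51 = 17.49→17, 127 − 85.09 = 41.91→42) → #47112A
69%: (214 − 147.66 = 66.34→66, 53 − 36.57 = 16.43→16, 127 − 87.63 = 39.37→39) → #421027
70%: (214 − 149.8 = 64.2→64, 53 − 37.1 = 15.9→16, 127 − 88.9 = 38.1→38) → #401026

#B82E6D, #5A1635, #47112A, #421027, #401026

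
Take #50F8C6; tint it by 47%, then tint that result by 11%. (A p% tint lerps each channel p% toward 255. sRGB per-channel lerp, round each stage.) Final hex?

#50F8C6 is rgb(80, 248, 198).
A 47% tint moves each channel 47% toward 255:
  R: 80 + 82.25 = 162.25 → 162
  G: 248 + 0.47×(255−248) = 248 + 3.29 = 251.29 → 251
  B: 198 + 26.79 = 224.79 → 225
After the tint: rgb(162, 251, 225) = #A2FBE1.
Lerp each channel 11% toward 255:
  R: 162 + 10.23 = 172.23 → 172
  G: 251 + 0.11×(255−251) = 251 + 0.44 = 251.44 → 251
  B: 225 + 0.11×(255−225) = 225 + 3.3 = 228.3 → 228
rgb(172, 251, 228) = #ACFBE4.

#ACFBE4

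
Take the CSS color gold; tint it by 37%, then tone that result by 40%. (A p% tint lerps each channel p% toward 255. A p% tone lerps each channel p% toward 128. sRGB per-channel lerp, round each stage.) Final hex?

#ccbd6c

CSS gold is rgb(255, 215, 0).
Lerp each channel 37% toward 255:
  R: 255 + 0 = 255 → 255
  G: 215 + 0.37×(255−215) = 215 + 14.8 = 229.8 → 230
  B: 0 + 0.37×(255−0) = 0 + 94.35 = 94.35 → 94
After the tint: rgb(255, 230, 94) = #ffe65e.
A 40% tone moves each channel 40% toward 128:
  R: 255 − 50.8 = 204.2 → 204
  G: 230 − 40.8 = 189.2 → 189
  B: 94 + 0.4×(128−94) = 94 + 13.6 = 107.6 → 108
rgb(204, 189, 108) = #ccbd6c.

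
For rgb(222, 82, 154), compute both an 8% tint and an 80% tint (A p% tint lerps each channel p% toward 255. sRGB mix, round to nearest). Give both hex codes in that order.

8% tint:
  R: 222 + 0.08×(255−222) = 222 + 2.64 = 224.64 → 225
  G: 82 + 0.08×(255−82) = 82 + 13.84 = 95.84 → 96
  B: 154 + 8.08 = 162.08 → 162
  → #E160A2
80% tint:
  R: 222 + 0.8×(255−222) = 222 + 26.4 = 248.4 → 248
  G: 82 + 138.4 = 220.4 → 220
  B: 154 + 80.8 = 234.8 → 235
  → #F8DCEB

#E160A2, #F8DCEB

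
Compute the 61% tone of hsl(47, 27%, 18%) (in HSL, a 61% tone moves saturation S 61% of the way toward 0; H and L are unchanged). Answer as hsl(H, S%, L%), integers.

S moves 61% from 27 toward 0: 27 − 16.47 = 10.53 → 11.
H and L are unchanged.

hsl(47, 11%, 18%)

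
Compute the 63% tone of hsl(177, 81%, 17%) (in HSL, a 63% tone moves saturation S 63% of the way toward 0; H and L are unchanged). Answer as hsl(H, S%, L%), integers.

hsl(177, 30%, 17%)

S moves 63% from 81 toward 0: 81 − 51.03 = 29.97 → 30.
H and L are unchanged.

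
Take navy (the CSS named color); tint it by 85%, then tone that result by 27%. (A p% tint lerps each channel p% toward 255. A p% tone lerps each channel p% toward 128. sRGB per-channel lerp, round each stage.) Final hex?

#C1C1CF

CSS navy is rgb(0, 0, 128).
Per channel, c → c + 0.85(255 − c):
  R: 0 + 0.85×(255−0) = 0 + 216.75 = 216.75 → 217
  G: 0 + 0.85×(255−0) = 0 + 216.75 = 216.75 → 217
  B: 128 + 107.95 = 235.95 → 236
After the tint: rgb(217, 217, 236) = #D9D9EC.
Per channel, c → c + 0.27(128 − c):
  R: 217 − 24.03 = 192.97 → 193
  G: 217 + 0.27×(128−217) = 217 − 24.03 = 192.97 → 193
  B: 236 − 29.16 = 206.84 → 207
rgb(193, 193, 207) = #C1C1CF.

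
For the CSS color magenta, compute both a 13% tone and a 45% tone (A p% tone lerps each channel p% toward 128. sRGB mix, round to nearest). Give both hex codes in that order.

#ee11ee, #c63ac6

CSS magenta is rgb(255, 0, 255).
13% tone:
  R: 255 − 16.51 = 238.49 → 238
  G: 0 + 0.13×(128−0) = 0 + 16.64 = 16.64 → 17
  B: 255 + 0.13×(128−255) = 255 − 16.51 = 238.49 → 238
  → #ee11ee
45% tone:
  R: 255 − 57.15 = 197.85 → 198
  G: 0 + 57.6 = 57.6 → 58
  B: 255 + 0.45×(128−255) = 255 − 57.15 = 197.85 → 198
  → #c63ac6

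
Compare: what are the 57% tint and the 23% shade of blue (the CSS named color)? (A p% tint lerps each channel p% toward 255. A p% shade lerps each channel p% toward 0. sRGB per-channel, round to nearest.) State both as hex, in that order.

#9191ff, #0000c4

CSS blue is rgb(0, 0, 255).
57% tint:
  R: 0 + 145.35 = 145.35 → 145
  G: 0 + 145.35 = 145.35 → 145
  B: 255 + 0 = 255 → 255
  → #9191ff
23% shade:
  R: 0 + 0.23×(0−0) = 0 + 0 = 0 → 0
  G: 0 + 0.23×(0−0) = 0 + 0 = 0 → 0
  B: 255 + 0.23×(0−255) = 255 − 58.65 = 196.35 → 196
  → #0000c4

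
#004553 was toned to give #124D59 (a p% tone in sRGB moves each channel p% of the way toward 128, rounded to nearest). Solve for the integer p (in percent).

14%

#004553 is rgb(0, 69, 83); #124D59 is rgb(18, 77, 89).
On the R channel (widest range): 18 ≈ 0 + (p/100)(128 − 0), so p ≈ 100×(18 − 0)/(128 − 0) = 1800/128 = 14.06.
p = 14 reproduces all three channels after rounding.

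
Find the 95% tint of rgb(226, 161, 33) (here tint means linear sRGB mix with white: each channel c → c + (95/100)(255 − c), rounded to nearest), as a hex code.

Per channel, c → c + 0.95(255 − c):
  R: 226 + 27.55 = 253.55 → 254
  G: 161 + 89.3 = 250.3 → 250
  B: 33 + 210.9 = 243.9 → 244
rgb(254, 250, 244) = #FEFAF4.

#FEFAF4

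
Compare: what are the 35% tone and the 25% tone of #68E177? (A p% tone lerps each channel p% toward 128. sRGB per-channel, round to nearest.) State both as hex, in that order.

#68E177 is rgb(104, 225, 119).
35% tone:
  R: 104 + 8.4 = 112.4 → 112
  G: 225 − 33.95 = 191.05 → 191
  B: 119 + 3.15 = 122.15 → 122
  → #70BF7A
25% tone:
  R: 104 + 0.25×(128−104) = 104 + 6 = 110 → 110
  G: 225 − 24.25 = 200.75 → 201
  B: 119 + 0.25×(128−119) = 119 + 2.25 = 121.25 → 121
  → #6EC979

#70BF7A, #6EC979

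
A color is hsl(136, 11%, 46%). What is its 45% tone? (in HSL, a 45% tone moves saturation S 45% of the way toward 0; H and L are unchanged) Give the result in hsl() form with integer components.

hsl(136, 6%, 46%)

S moves 45% from 11 toward 0: 11 − 4.95 = 6.05 → 6.
H and L are unchanged.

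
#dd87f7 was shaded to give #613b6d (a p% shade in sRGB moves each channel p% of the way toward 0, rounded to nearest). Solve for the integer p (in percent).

56%

#dd87f7 is rgb(221, 135, 247); #613b6d is rgb(97, 59, 109).
On the B channel (widest range): 109 ≈ 247 + (p/100)(0 − 247), so p ≈ 100×(109 − 247)/(0 − 247) = -13800/-247 = 55.87.
p = 56 reproduces all three channels after rounding.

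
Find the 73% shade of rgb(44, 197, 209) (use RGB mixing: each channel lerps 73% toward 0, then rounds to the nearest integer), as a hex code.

#0C3538

Per channel, c → c + 0.73(0 − c):
  R: 44 + 0.73×(0−44) = 44 − 32.12 = 11.88 → 12
  G: 197 + 0.73×(0−197) = 197 − 143.81 = 53.19 → 53
  B: 209 − 152.57 = 56.43 → 56
rgb(12, 53, 56) = #0C3538.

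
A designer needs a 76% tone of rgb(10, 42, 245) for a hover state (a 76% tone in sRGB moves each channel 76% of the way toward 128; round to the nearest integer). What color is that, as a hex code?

Per channel, c → c + 0.76(128 − c):
  R: 10 + 89.68 = 99.68 → 100
  G: 42 + 0.76×(128−42) = 42 + 65.36 = 107.36 → 107
  B: 245 + 0.76×(128−245) = 245 − 88.92 = 156.08 → 156
rgb(100, 107, 156) = #646b9c.

#646b9c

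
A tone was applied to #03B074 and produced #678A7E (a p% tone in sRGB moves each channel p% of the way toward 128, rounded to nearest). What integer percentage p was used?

#03B074 is rgb(3, 176, 116); #678A7E is rgb(103, 138, 126).
On the R channel (widest range): 103 ≈ 3 + (p/100)(128 − 3), so p ≈ 100×(103 − 3)/(128 − 3) = 10000/125 = 80.00.
p = 80 reproduces all three channels after rounding.

80%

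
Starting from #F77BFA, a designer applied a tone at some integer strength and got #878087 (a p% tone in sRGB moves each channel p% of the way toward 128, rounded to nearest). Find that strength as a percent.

#F77BFA is rgb(247, 123, 250); #878087 is rgb(135, 128, 135).
On the B channel (widest range): 135 ≈ 250 + (p/100)(128 − 250), so p ≈ 100×(135 − 250)/(128 − 250) = -11500/-122 = 94.26.
p = 94 reproduces all three channels after rounding.

94%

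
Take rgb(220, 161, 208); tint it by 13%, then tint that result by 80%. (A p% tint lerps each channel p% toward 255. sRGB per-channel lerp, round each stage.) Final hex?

Lerp each channel 13% toward 255:
  R: 220 + 4.55 = 224.55 → 225
  G: 161 + 0.13×(255−161) = 161 + 12.22 = 173.22 → 173
  B: 208 + 0.13×(255−208) = 208 + 6.11 = 214.11 → 214
After the tint: rgb(225, 173, 214) = #E1ADD6.
Per channel, c → c + 0.8(255 − c):
  R: 225 + 24 = 249 → 249
  G: 173 + 0.8×(255−173) = 173 + 65.6 = 238.6 → 239
  B: 214 + 0.8×(255−214) = 214 + 32.8 = 246.8 → 247
rgb(249, 239, 247) = #F9EFF7.

#F9EFF7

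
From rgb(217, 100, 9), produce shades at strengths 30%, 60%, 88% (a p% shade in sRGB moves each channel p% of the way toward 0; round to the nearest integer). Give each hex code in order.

#984606, #572804, #1a0c01

30%: (217 − 65.1 = 151.9→152, 100 − 30 = 70→70, 9 − 2.7 = 6.3→6) → #984606
60%: (217 − 130.2 = 86.8→87, 100 − 60 = 40→40, 9 − 5.4 = 3.6→4) → #572804
88%: (217 − 190.96 = 26.04→26, 100 − 88 = 12→12, 9 − 7.92 = 1.08→1) → #1a0c01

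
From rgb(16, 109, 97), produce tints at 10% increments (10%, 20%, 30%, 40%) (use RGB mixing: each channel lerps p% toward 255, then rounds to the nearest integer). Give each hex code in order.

10%: (16 + 23.9 = 39.9→40, 109 + 14.6 = 123.6→124, 97 + 15.8 = 112.8→113) → #287c71
20%: (16 + 47.8 = 63.8→64, 109 + 29.2 = 138.2→138, 97 + 31.6 = 128.6→129) → #408a81
30%: (16 + 71.7 = 87.7→88, 109 + 43.8 = 152.8→153, 97 + 47.4 = 144.4→144) → #589990
40%: (16 + 95.6 = 111.6→112, 109 + 58.4 = 167.4→167, 97 + 63.2 = 160.2→160) → #70a7a0

#287c71, #408a81, #589990, #70a7a0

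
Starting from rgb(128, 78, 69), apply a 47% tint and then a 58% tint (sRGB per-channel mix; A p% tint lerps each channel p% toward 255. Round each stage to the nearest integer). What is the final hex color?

#e3d8d5

A 47% tint moves each channel 47% toward 255:
  R: 128 + 0.47×(255−128) = 128 + 59.69 = 187.69 → 188
  G: 78 + 0.47×(255−78) = 78 + 83.19 = 161.19 → 161
  B: 69 + 0.47×(255−69) = 69 + 87.42 = 156.42 → 156
After the tint: rgb(188, 161, 156) = #bca19c.
Per channel, c → c + 0.58(255 − c):
  R: 188 + 0.58×(255−188) = 188 + 38.86 = 226.86 → 227
  G: 161 + 54.52 = 215.52 → 216
  B: 156 + 0.58×(255−156) = 156 + 57.42 = 213.42 → 213
rgb(227, 216, 213) = #e3d8d5.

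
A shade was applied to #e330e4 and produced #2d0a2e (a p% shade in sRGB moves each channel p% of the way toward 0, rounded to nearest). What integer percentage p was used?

80%

#e330e4 is rgb(227, 48, 228); #2d0a2e is rgb(45, 10, 46).
On the B channel (widest range): 46 ≈ 228 + (p/100)(0 − 228), so p ≈ 100×(46 − 228)/(0 − 228) = -18200/-228 = 79.82.
p = 80 reproduces all three channels after rounding.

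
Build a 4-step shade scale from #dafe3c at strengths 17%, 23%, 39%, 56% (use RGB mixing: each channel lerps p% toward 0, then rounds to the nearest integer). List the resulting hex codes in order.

#dafe3c is rgb(218, 254, 60).
17%: (218 − 37.06 = 180.94→181, 254 − 43.18 = 210.82→211, 60 − 10.2 = 49.8→50) → #b5d332
23%: (218 − 50.14 = 167.86→168, 254 − 58.42 = 195.58→196, 60 − 13.8 = 46.2→46) → #a8c42e
39%: (218 − 85.02 = 132.98→133, 254 − 99.06 = 154.94→155, 60 − 23.4 = 36.6→37) → #859b25
56%: (218 − 122.08 = 95.92→96, 254 − 142.24 = 111.76→112, 60 − 33.6 = 26.4→26) → #60701a

#b5d332, #a8c42e, #859b25, #60701a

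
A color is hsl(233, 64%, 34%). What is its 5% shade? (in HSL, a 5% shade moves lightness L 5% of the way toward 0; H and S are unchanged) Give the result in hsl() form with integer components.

L moves 5% from 34 toward 0: 34 − 1.7 = 32.3 → 32.
H and S are unchanged.

hsl(233, 64%, 32%)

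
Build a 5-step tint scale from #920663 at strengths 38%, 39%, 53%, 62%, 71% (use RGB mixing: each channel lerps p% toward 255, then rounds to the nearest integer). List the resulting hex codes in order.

#bb659e, #bd67a0, #cc8ab6, #d6a0c4, #dfb7d2

#920663 is rgb(146, 6, 99).
38%: (146 + 41.42 = 187.42→187, 6 + 94.62 = 100.62→101, 99 + 59.28 = 158.28→158) → #bb659e
39%: (146 + 42.51 = 188.51→189, 6 + 97.11 = 103.11→103, 99 + 60.84 = 159.84→160) → #bd67a0
53%: (146 + 57.77 = 203.77→204, 6 + 131.97 = 137.97→138, 99 + 82.68 = 181.68→182) → #cc8ab6
62%: (146 + 67.58 = 213.58→214, 6 + 154.38 = 160.38→160, 99 + 96.72 = 195.72→196) → #d6a0c4
71%: (146 + 77.39 = 223.39→223, 6 + 176.79 = 182.79→183, 99 + 110.76 = 209.76→210) → #dfb7d2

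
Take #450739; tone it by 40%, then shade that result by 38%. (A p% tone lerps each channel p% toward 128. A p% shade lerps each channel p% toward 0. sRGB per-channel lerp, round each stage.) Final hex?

#450739 is rgb(69, 7, 57).
A 40% tone moves each channel 40% toward 128:
  R: 69 + 0.4×(128−69) = 69 + 23.6 = 92.6 → 93
  G: 7 + 48.4 = 55.4 → 55
  B: 57 + 28.4 = 85.4 → 85
After the tone: rgb(93, 55, 85) = #5D3755.
Per channel, c → c + 0.38(0 − c):
  R: 93 + 0.38×(0−93) = 93 − 35.34 = 57.66 → 58
  G: 55 − 20.9 = 34.1 → 34
  B: 85 − 32.3 = 52.7 → 53
rgb(58, 34, 53) = #3A2235.

#3A2235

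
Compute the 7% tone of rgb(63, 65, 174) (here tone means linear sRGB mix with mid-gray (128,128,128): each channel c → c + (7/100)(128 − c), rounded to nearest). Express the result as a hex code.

Lerp each channel 7% toward 128:
  R: 63 + 4.55 = 67.55 → 68
  G: 65 + 0.07×(128−65) = 65 + 4.41 = 69.41 → 69
  B: 174 − 3.22 = 170.78 → 171
rgb(68, 69, 171) = #4445AB.

#4445AB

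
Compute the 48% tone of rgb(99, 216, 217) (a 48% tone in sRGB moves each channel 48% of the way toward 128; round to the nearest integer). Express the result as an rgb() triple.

A 48% tone moves each channel 48% toward 128:
  R: 99 + 0.48×(128−99) = 99 + 13.92 = 112.92 → 113
  G: 216 + 0.48×(128−216) = 216 − 42.24 = 173.76 → 174
  B: 217 − 42.72 = 174.28 → 174

rgb(113, 174, 174)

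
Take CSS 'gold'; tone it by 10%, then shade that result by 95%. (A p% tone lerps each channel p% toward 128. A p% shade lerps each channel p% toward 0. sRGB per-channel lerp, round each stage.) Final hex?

CSS gold is rgb(255, 215, 0).
Lerp each channel 10% toward 128:
  R: 255 + 0.1×(128−255) = 255 − 12.7 = 242.3 → 242
  G: 215 + 0.1×(128−215) = 215 − 8.7 = 206.3 → 206
  B: 0 + 0.1×(128−0) = 0 + 12.8 = 12.8 → 13
After the tone: rgb(242, 206, 13) = #F2CE0D.
Per channel, c → c + 0.95(0 − c):
  R: 242 + 0.95×(0−242) = 242 − 229.9 = 12.1 → 12
  G: 206 + 0.95×(0−206) = 206 − 195.7 = 10.3 → 10
  B: 13 + 0.95×(0−13) = 13 − 12.35 = 0.65 → 1
rgb(12, 10, 1) = #0C0A01.

#0C0A01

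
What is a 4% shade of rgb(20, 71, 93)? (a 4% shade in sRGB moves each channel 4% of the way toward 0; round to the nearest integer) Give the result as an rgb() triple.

Lerp each channel 4% toward 0:
  R: 20 + 0.04×(0−20) = 20 − 0.8 = 19.2 → 19
  G: 71 + 0.04×(0−71) = 71 − 2.84 = 68.16 → 68
  B: 93 + 0.04×(0−93) = 93 − 3.72 = 89.28 → 89

rgb(19, 68, 89)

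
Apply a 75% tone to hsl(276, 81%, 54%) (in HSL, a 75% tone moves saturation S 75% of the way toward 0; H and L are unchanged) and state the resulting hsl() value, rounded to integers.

S moves 75% from 81 toward 0: 81 − 60.75 = 20.25 → 20.
H and L are unchanged.

hsl(276, 20%, 54%)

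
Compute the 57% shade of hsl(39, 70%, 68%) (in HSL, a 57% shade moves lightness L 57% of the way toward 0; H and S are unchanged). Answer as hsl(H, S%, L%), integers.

L moves 57% from 68 toward 0: 68 − 38.76 = 29.24 → 29.
H and S are unchanged.

hsl(39, 70%, 29%)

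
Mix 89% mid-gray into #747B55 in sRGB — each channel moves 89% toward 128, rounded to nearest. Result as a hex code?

#747B55 is rgb(116, 123, 85).
Lerp each channel 89% toward 128:
  R: 116 + 0.89×(128−116) = 116 + 10.68 = 126.68 → 127
  G: 123 + 0.89×(128−123) = 123 + 4.45 = 127.45 → 127
  B: 85 + 38.27 = 123.27 → 123
rgb(127, 127, 123) = #7F7F7B.

#7F7F7B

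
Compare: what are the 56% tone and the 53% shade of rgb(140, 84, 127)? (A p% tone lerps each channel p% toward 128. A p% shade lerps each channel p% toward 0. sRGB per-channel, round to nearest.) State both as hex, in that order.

#856d80, #42273c

56% tone:
  R: 140 − 6.72 = 133.28 → 133
  G: 84 + 0.56×(128−84) = 84 + 24.64 = 108.64 → 109
  B: 127 + 0.56×(128−127) = 127 + 0.56 = 127.56 → 128
  → #856d80
53% shade:
  R: 140 + 0.53×(0−140) = 140 − 74.2 = 65.8 → 66
  G: 84 − 44.52 = 39.48 → 39
  B: 127 + 0.53×(0−127) = 127 − 67.31 = 59.69 → 60
  → #42273c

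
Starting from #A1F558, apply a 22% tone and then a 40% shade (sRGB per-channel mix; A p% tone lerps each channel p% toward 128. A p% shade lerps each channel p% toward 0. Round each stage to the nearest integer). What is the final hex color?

#A1F558 is rgb(161, 245, 88).
A 22% tone moves each channel 22% toward 128:
  R: 161 − 7.26 = 153.74 → 154
  G: 245 + 0.22×(128−245) = 245 − 25.74 = 219.26 → 219
  B: 88 + 0.22×(128−88) = 88 + 8.8 = 96.8 → 97
After the tone: rgb(154, 219, 97) = #9ADB61.
Per channel, c → c + 0.4(0 − c):
  R: 154 + 0.4×(0−154) = 154 − 61.6 = 92.4 → 92
  G: 219 − 87.6 = 131.4 → 131
  B: 97 + 0.4×(0−97) = 97 − 38.8 = 58.2 → 58
rgb(92, 131, 58) = #5C833A.

#5C833A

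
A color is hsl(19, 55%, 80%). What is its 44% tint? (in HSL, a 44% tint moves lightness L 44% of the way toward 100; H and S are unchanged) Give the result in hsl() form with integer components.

hsl(19, 55%, 89%)

L moves 44% from 80 toward 100: 80 + 8.8 = 88.8 → 89.
H and S are unchanged.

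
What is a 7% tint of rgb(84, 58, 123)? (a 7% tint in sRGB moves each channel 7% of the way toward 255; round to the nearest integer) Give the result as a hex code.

#604884

Lerp each channel 7% toward 255:
  R: 84 + 0.07×(255−84) = 84 + 11.97 = 95.97 → 96
  G: 58 + 0.07×(255−58) = 58 + 13.79 = 71.79 → 72
  B: 123 + 0.07×(255−123) = 123 + 9.24 = 132.24 → 132
rgb(96, 72, 132) = #604884.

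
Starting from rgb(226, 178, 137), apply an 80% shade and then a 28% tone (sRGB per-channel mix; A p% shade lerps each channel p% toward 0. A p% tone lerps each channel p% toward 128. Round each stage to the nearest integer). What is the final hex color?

Per channel, c → c + 0.8(0 − c):
  R: 226 − 180.8 = 45.2 → 45
  G: 178 + 0.8×(0−178) = 178 − 142.4 = 35.6 → 36
  B: 137 − 109.6 = 27.4 → 27
After the shade: rgb(45, 36, 27) = #2d241b.
Per channel, c → c + 0.28(128 − c):
  R: 45 + 0.28×(128−45) = 45 + 23.24 = 68.24 → 68
  G: 36 + 0.28×(128−36) = 36 + 25.76 = 61.76 → 62
  B: 27 + 0.28×(128−27) = 27 + 28.28 = 55.28 → 55
rgb(68, 62, 55) = #443e37.

#443e37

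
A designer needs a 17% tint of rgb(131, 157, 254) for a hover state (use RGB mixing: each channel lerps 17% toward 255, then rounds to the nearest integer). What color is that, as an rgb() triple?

Lerp each channel 17% toward 255:
  R: 131 + 0.17×(255−131) = 131 + 21.08 = 152.08 → 152
  G: 157 + 0.17×(255−157) = 157 + 16.66 = 173.66 → 174
  B: 254 + 0.17×(255−254) = 254 + 0.17 = 254.17 → 254

rgb(152, 174, 254)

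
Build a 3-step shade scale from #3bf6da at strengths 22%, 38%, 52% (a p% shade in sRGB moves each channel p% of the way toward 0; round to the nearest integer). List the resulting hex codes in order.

#3bf6da is rgb(59, 246, 218).
22%: (59 − 12.98 = 46.02→46, 246 − 54.12 = 191.88→192, 218 − 47.96 = 170.04→170) → #2ec0aa
38%: (59 − 22.42 = 36.58→37, 246 − 93.48 = 152.52→153, 218 − 82.84 = 135.16→135) → #259987
52%: (59 − 30.68 = 28.32→28, 246 − 127.92 = 118.08→118, 218 − 113.36 = 104.64→105) → #1c7669

#2ec0aa, #259987, #1c7669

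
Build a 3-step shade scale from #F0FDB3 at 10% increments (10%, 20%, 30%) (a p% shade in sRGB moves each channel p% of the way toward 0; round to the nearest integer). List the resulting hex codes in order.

#F0FDB3 is rgb(240, 253, 179).
10%: (240 − 24 = 216→216, 253 − 25.3 = 227.7→228, 179 − 17.9 = 161.1→161) → #D8E4A1
20%: (240 − 48 = 192→192, 253 − 50.6 = 202.4→202, 179 − 35.8 = 143.2→143) → #C0CA8F
30%: (240 − 72 = 168→168, 253 − 75.9 = 177.1→177, 179 − 53.7 = 125.3→125) → #A8B17D

#D8E4A1, #C0CA8F, #A8B17D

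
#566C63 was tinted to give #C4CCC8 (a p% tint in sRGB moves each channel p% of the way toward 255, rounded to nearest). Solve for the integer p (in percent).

#566C63 is rgb(86, 108, 99); #C4CCC8 is rgb(196, 204, 200).
On the R channel (widest range): 196 ≈ 86 + (p/100)(255 − 86), so p ≈ 100×(196 − 86)/(255 − 86) = 11000/169 = 65.09.
p = 65 reproduces all three channels after rounding.

65%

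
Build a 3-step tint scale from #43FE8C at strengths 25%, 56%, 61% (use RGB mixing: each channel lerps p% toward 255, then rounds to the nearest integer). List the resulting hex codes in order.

#43FE8C is rgb(67, 254, 140).
25%: (67 + 47 = 114→114, 254→254, 140 + 28.75 = 168.75→169) → #72FEA9
56%: (67 + 105.28 = 172.28→172, 254 + 0.56 = 254.56→255, 140 + 64.4 = 204.4→204) → #ACFFCC
61%: (67 + 114.68 = 181.68→182, 254 + 0.61 = 254.61→255, 140 + 70.15 = 210.15→210) → #B6FFD2

#72FEA9, #ACFFCC, #B6FFD2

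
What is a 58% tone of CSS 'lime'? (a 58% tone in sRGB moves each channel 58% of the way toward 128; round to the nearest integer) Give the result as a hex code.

#4ab54a

CSS lime is rgb(0, 255, 0).
Per channel, c → c + 0.58(128 − c):
  R: 0 + 0.58×(128−0) = 0 + 74.24 = 74.24 → 74
  G: 255 + 0.58×(128−255) = 255 − 73.66 = 181.34 → 181
  B: 0 + 0.58×(128−0) = 0 + 74.24 = 74.24 → 74
rgb(74, 181, 74) = #4ab54a.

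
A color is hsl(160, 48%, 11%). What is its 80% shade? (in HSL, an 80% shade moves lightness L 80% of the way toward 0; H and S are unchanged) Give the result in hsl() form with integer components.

L moves 80% from 11 toward 0: 11 − 8.8 = 2.2 → 2.
H and S are unchanged.

hsl(160, 48%, 2%)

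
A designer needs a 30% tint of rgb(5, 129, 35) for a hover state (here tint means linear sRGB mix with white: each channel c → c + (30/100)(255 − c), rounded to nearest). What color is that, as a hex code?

Lerp each channel 30% toward 255:
  R: 5 + 0.3×(255−5) = 5 + 75 = 80 → 80
  G: 129 + 0.3×(255−129) = 129 + 37.8 = 166.8 → 167
  B: 35 + 0.3×(255−35) = 35 + 66 = 101 → 101
rgb(80, 167, 101) = #50A765.

#50A765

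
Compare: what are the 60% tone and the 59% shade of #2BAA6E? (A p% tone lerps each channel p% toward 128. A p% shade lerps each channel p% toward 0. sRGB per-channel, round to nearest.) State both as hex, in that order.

#5E9179, #12462D

#2BAA6E is rgb(43, 170, 110).
60% tone:
  R: 43 + 51 = 94 → 94
  G: 170 + 0.6×(128−170) = 170 − 25.2 = 144.8 → 145
  B: 110 + 0.6×(128−110) = 110 + 10.8 = 120.8 → 121
  → #5E9179
59% shade:
  R: 43 − 25.37 = 17.63 → 18
  G: 170 − 100.3 = 69.7 → 70
  B: 110 + 0.59×(0−110) = 110 − 64.9 = 45.1 → 45
  → #12462D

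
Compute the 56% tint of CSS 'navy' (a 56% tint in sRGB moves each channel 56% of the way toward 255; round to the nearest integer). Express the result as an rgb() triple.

CSS navy is rgb(0, 0, 128).
A 56% tint moves each channel 56% toward 255:
  R: 0 + 0.56×(255−0) = 0 + 142.8 = 142.8 → 143
  G: 0 + 0.56×(255−0) = 0 + 142.8 = 142.8 → 143
  B: 128 + 71.12 = 199.12 → 199

rgb(143, 143, 199)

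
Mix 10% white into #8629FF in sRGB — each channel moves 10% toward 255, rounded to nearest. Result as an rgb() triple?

#8629FF is rgb(134, 41, 255).
Per channel, c → c + 0.1(255 − c):
  R: 134 + 0.1×(255−134) = 134 + 12.1 = 146.1 → 146
  G: 41 + 21.4 = 62.4 → 62
  B: 255 + 0.1×(255−255) = 255 + 0 = 255 → 255

rgb(146, 62, 255)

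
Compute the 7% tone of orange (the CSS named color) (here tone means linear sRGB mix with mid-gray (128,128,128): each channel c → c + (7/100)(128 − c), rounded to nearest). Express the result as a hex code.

#F6A209

CSS orange is rgb(255, 165, 0).
A 7% tone moves each channel 7% toward 128:
  R: 255 − 8.89 = 246.11 → 246
  G: 165 − 2.59 = 162.41 → 162
  B: 0 + 0.07×(128−0) = 0 + 8.96 = 8.96 → 9
rgb(246, 162, 9) = #F6A209.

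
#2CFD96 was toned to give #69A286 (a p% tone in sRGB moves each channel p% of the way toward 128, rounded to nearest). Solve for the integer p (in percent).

73%

#2CFD96 is rgb(44, 253, 150); #69A286 is rgb(105, 162, 134).
On the G channel (widest range): 162 ≈ 253 + (p/100)(128 − 253), so p ≈ 100×(162 − 253)/(128 − 253) = -9100/-125 = 72.80.
p = 73 reproduces all three channels after rounding.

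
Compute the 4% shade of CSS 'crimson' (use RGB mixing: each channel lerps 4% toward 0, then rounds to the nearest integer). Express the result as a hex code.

CSS crimson is rgb(220, 20, 60).
A 4% shade moves each channel 4% toward 0:
  R: 220 − 8.8 = 211.2 → 211
  G: 20 − 0.8 = 19.2 → 19
  B: 60 + 0.04×(0−60) = 60 − 2.4 = 57.6 → 58
rgb(211, 19, 58) = #D3133A.

#D3133A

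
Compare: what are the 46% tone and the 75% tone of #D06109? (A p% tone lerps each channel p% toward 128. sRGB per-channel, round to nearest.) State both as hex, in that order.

#AB6F40, #947862

#D06109 is rgb(208, 97, 9).
46% tone:
  R: 208 + 0.46×(128−208) = 208 − 36.8 = 171.2 → 171
  G: 97 + 14.26 = 111.26 → 111
  B: 9 + 0.46×(128−9) = 9 + 54.74 = 63.74 → 64
  → #AB6F40
75% tone:
  R: 208 − 60 = 148 → 148
  G: 97 + 0.75×(128−97) = 97 + 23.25 = 120.25 → 120
  B: 9 + 0.75×(128−9) = 9 + 89.25 = 98.25 → 98
  → #947862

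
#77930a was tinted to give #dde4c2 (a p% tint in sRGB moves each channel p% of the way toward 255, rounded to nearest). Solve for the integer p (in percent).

#77930a is rgb(119, 147, 10); #dde4c2 is rgb(221, 228, 194).
On the B channel (widest range): 194 ≈ 10 + (p/100)(255 − 10), so p ≈ 100×(194 − 10)/(255 − 10) = 18400/245 = 75.10.
p = 75 reproduces all three channels after rounding.

75%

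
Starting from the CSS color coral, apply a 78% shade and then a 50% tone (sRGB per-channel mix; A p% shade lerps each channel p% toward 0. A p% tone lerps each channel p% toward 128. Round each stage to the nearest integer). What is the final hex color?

CSS coral is rgb(255, 127, 80).
A 78% shade moves each channel 78% toward 0:
  R: 255 + 0.78×(0−255) = 255 − 198.9 = 56.1 → 56
  G: 127 + 0.78×(0−127) = 127 − 99.06 = 27.94 → 28
  B: 80 + 0.78×(0−80) = 80 − 62.4 = 17.6 → 18
After the shade: rgb(56, 28, 18) = #381C12.
Per channel, c → c + 0.5(128 − c):
  R: 56 + 36 = 92 → 92
  G: 28 + 50 = 78 → 78
  B: 18 + 55 = 73 → 73
rgb(92, 78, 73) = #5C4E49.

#5C4E49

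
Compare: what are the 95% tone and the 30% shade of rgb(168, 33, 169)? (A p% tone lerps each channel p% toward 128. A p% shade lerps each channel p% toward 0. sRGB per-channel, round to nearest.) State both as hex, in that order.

95% tone:
  R: 168 − 38 = 130 → 130
  G: 33 + 0.95×(128−33) = 33 + 90.25 = 123.25 → 123
  B: 169 − 38.95 = 130.05 → 130
  → #827B82
30% shade:
  R: 168 − 50.4 = 117.6 → 118
  G: 33 + 0.3×(0−33) = 33 − 9.9 = 23.1 → 23
  B: 169 + 0.3×(0−169) = 169 − 50.7 = 118.3 → 118
  → #761776

#827B82, #761776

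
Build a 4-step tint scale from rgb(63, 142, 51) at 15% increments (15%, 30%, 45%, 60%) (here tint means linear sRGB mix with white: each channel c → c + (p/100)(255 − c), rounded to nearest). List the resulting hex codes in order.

#5C9F52, #79B070, #95C18F, #B2D2AD

15%: (63 + 28.8 = 91.8→92, 142 + 16.95 = 158.95→159, 51 + 30.6 = 81.6→82) → #5C9F52
30%: (63 + 57.6 = 120.6→121, 142 + 33.9 = 175.9→176, 51 + 61.2 = 112.2→112) → #79B070
45%: (63 + 86.4 = 149.4→149, 142 + 50.85 = 192.85→193, 51 + 91.8 = 142.8→143) → #95C18F
60%: (63 + 115.2 = 178.2→178, 142 + 67.8 = 209.8→210, 51 + 122.4 = 173.4→173) → #B2D2AD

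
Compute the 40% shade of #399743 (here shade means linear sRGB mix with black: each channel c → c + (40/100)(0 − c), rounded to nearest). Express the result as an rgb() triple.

#399743 is rgb(57, 151, 67).
Lerp each channel 40% toward 0:
  R: 57 + 0.4×(0−57) = 57 − 22.8 = 34.2 → 34
  G: 151 + 0.4×(0−151) = 151 − 60.4 = 90.6 → 91
  B: 67 − 26.8 = 40.2 → 40

rgb(34, 91, 40)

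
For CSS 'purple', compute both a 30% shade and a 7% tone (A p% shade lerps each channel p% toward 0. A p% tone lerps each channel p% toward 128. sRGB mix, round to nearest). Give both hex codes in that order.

#5A005A, #800980

CSS purple is rgb(128, 0, 128).
30% shade:
  R: 128 − 38.4 = 89.6 → 90
  G: 0 + 0.3×(0−0) = 0 + 0 = 0 → 0
  B: 128 + 0.3×(0−128) = 128 − 38.4 = 89.6 → 90
  → #5A005A
7% tone:
  R: 128 + 0.07×(128−128) = 128 + 0 = 128 → 128
  G: 0 + 0.07×(128−0) = 0 + 8.96 = 8.96 → 9
  B: 128 + 0.07×(128−128) = 128 + 0 = 128 → 128
  → #800980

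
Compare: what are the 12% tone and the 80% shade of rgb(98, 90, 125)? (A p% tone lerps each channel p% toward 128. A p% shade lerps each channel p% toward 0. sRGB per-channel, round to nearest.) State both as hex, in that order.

12% tone:
  R: 98 + 3.6 = 101.6 → 102
  G: 90 + 0.12×(128−90) = 90 + 4.56 = 94.56 → 95
  B: 125 + 0.12×(128−125) = 125 + 0.36 = 125.36 → 125
  → #665f7d
80% shade:
  R: 98 + 0.8×(0−98) = 98 − 78.4 = 19.6 → 20
  G: 90 + 0.8×(0−90) = 90 − 72 = 18 → 18
  B: 125 − 100 = 25 → 25
  → #141219

#665f7d, #141219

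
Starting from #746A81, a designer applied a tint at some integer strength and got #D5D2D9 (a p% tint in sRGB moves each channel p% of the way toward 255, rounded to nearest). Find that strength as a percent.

#746A81 is rgb(116, 106, 129); #D5D2D9 is rgb(213, 210, 217).
On the G channel (widest range): 210 ≈ 106 + (p/100)(255 − 106), so p ≈ 100×(210 − 106)/(255 − 106) = 10400/149 = 69.80.
p = 70 reproduces all three channels after rounding.

70%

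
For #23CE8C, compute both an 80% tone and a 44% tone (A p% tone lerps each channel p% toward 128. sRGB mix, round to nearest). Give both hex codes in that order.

#23CE8C is rgb(35, 206, 140).
80% tone:
  R: 35 + 0.8×(128−35) = 35 + 74.4 = 109.4 → 109
  G: 206 + 0.8×(128−206) = 206 − 62.4 = 143.6 → 144
  B: 140 − 9.6 = 130.4 → 130
  → #6D9082
44% tone:
  R: 35 + 0.44×(128−35) = 35 + 40.92 = 75.92 → 76
  G: 206 + 0.44×(128−206) = 206 − 34.32 = 171.68 → 172
  B: 140 + 0.44×(128−140) = 140 − 5.28 = 134.72 → 135
  → #4CAC87

#6D9082, #4CAC87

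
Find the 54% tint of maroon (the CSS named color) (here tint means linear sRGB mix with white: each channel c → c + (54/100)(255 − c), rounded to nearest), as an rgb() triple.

rgb(197, 138, 138)

CSS maroon is rgb(128, 0, 0).
A 54% tint moves each channel 54% toward 255:
  R: 128 + 0.54×(255−128) = 128 + 68.58 = 196.58 → 197
  G: 0 + 0.54×(255−0) = 0 + 137.7 = 137.7 → 138
  B: 0 + 137.7 = 137.7 → 138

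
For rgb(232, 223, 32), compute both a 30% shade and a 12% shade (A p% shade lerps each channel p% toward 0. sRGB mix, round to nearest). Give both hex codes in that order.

30% shade:
  R: 232 + 0.3×(0−232) = 232 − 69.6 = 162.4 → 162
  G: 223 + 0.3×(0−223) = 223 − 66.9 = 156.1 → 156
  B: 32 + 0.3×(0−32) = 32 − 9.6 = 22.4 → 22
  → #a29c16
12% shade:
  R: 232 + 0.12×(0−232) = 232 − 27.84 = 204.16 → 204
  G: 223 − 26.76 = 196.24 → 196
  B: 32 − 3.84 = 28.16 → 28
  → #ccc41c

#a29c16, #ccc41c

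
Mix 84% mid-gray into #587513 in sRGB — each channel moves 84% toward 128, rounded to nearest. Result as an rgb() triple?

#587513 is rgb(88, 117, 19).
Lerp each channel 84% toward 128:
  R: 88 + 33.6 = 121.6 → 122
  G: 117 + 9.24 = 126.24 → 126
  B: 19 + 0.84×(128−19) = 19 + 91.56 = 110.56 → 111

rgb(122, 126, 111)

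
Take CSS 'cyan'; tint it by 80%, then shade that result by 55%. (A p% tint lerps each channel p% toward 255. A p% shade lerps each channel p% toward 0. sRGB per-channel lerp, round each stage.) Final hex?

CSS cyan is rgb(0, 255, 255).
Lerp each channel 80% toward 255:
  R: 0 + 204 = 204 → 204
  G: 255 + 0 = 255 → 255
  B: 255 + 0 = 255 → 255
After the tint: rgb(204, 255, 255) = #CCFFFF.
A 55% shade moves each channel 55% toward 0:
  R: 204 + 0.55×(0−204) = 204 − 112.2 = 91.8 → 92
  G: 255 + 0.55×(0−255) = 255 − 140.25 = 114.75 → 115
  B: 255 + 0.55×(0−255) = 255 − 140.25 = 114.75 → 115
rgb(92, 115, 115) = #5C7373.

#5C7373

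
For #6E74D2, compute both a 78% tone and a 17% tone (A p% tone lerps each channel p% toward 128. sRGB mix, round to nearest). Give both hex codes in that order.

#7C7D92, #7176C4

#6E74D2 is rgb(110, 116, 210).
78% tone:
  R: 110 + 0.78×(128−110) = 110 + 14.04 = 124.04 → 124
  G: 116 + 9.36 = 125.36 → 125
  B: 210 + 0.78×(128−210) = 210 − 63.96 = 146.04 → 146
  → #7C7D92
17% tone:
  R: 110 + 3.06 = 113.06 → 113
  G: 116 + 0.17×(128−116) = 116 + 2.04 = 118.04 → 118
  B: 210 − 13.94 = 196.06 → 196
  → #7176C4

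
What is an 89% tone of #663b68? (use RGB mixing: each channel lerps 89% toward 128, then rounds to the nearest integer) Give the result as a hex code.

#7d787d

#663b68 is rgb(102, 59, 104).
Lerp each channel 89% toward 128:
  R: 102 + 0.89×(128−102) = 102 + 23.14 = 125.14 → 125
  G: 59 + 0.89×(128−59) = 59 + 61.41 = 120.41 → 120
  B: 104 + 0.89×(128−104) = 104 + 21.36 = 125.36 → 125
rgb(125, 120, 125) = #7d787d.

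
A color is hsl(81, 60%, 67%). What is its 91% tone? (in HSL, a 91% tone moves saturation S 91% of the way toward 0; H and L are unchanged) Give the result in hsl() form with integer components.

S moves 91% from 60 toward 0: 60 − 54.6 = 5.4 → 5.
H and L are unchanged.

hsl(81, 5%, 67%)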